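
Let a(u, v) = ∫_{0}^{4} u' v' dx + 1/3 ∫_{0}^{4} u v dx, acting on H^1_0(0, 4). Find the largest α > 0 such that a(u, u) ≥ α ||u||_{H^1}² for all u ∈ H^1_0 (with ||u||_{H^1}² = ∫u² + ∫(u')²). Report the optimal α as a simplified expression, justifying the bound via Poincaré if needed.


α = (16/3 + π^2)/(π^2 + 16)

Coercivity of a(·,·) on H^1_0(0, 4) means a(u, u) ≥ α ||u||_{H^1}² for every u ∈ H^1_0.
The interval has length L = 4, and Poincaré/coercivity depend only on L. Here a(u, u) = ∫(u')² + (1/3)·∫u².
Here 0 < c = 1/3 < 1. The condition a(u,u) ≥ α||u||_{H^1}² reads (1−α)∫(u')² ≥ (α−c)∫u². Any admissible α is ≤ 1 (rapidly oscillating u have ∫u²/∫(u')² → 0), and α = 1 would force 0 ≥ (1−c)∫u², impossible since c < 1; so 1−α > 0. By the sharp Poincaré inequality on H^1_0 of an interval of length L, ∫(u')² ≥ (π/L)²∫u² with equality for the first sine mode sin(π(x−x₀)/L) (x₀ the left endpoint), so the inequality holds for all u iff (1−α)(π/L)² ≥ α − c, i.e. α ≤ ((π/L)² + c)/((π/L)² + 1) = (1 + c(L/π)²)/(1 + (L/π)²). With (π/L)² = π^2/16 and c = 1/3, the largest admissible constant is α = ((π/L)² + c)/((π/L)² + 1).
Simplifying, α = (16/3 + π^2)/(π^2 + 16).


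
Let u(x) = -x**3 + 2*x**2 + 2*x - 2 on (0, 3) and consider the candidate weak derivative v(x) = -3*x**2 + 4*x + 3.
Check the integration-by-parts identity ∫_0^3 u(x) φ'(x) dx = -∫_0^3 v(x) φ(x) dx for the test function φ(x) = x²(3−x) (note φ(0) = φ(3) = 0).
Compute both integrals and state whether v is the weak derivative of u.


LHS = 54/5, RHS = 81/20. No, v is not the weak derivative of u.

u(x) = -x**3 + 2*x**2 + 2*x - 2, classical derivative u'(x) = -3*x**2 + 4*x + 2.
φ(x) = x²(3−x), so φ'(x) = 3*x*(2 - x).
Note φ(0) = φ(3) = 0, so the boundary term u·φ vanishes.
LHS = ∫_0^3 u(x) φ'(x) dx = ∫_0^3 (3*x^5 - 12*x^4 + 6*x^3 + 18*x^2 - 12*x) dx. Term by term:
  ∫_0^3 3*x^5 dx = 729/2;  ∫_0^3 -12*x^4 dx = -2916/5;  ∫_0^3 6*x^3 dx = 243/2;
  ∫_0^3 18*x^2 dx = 162;  ∫_0^3 -12*x dx = -54.
Sum: 729/2 − 2916/5 + 243/2 + 162 − 54 = 54/5.
So LHS = 54/5.
∫_0^3 v(x) φ(x) dx = ∫_0^3 (3*x^5 - 13*x^4 + 9*x^3 + 9*x^2) dx. Term by term:
  ∫_0^3 3*x^5 dx = 729/2;  ∫_0^3 -13*x^4 dx = -3159/5;  ∫_0^3 9*x^3 dx = 729/4;
  ∫_0^3 9*x^2 dx = 81.
Sum: 729/2 − 3159/5 + 729/4 + 81 = -81/20.
So RHS = -∫_0^3 v(x) φ(x) dx = 81/20.
LHS − RHS = 27/4 ≠ 0, so the identity fails.
(For a valid weak derivative the identity must hold for EVERY test function, in particular this one. The failure shows v is NOT the weak derivative of u.)
Correct weak derivative would be u'(x) = -3*x**2 + 4*x + 2.


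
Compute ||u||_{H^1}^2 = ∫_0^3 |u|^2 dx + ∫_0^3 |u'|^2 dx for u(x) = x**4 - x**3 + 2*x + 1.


||u||_{H^1}^2 = 561783/140

The H^1 norm (squared) on an interval (0, L) is
  ||u||_{H^1}^2 = ∫_0^L u(x)^2 dx + ∫_0^L u'(x)^2 dx.
Compute u'(x) = 4*x**3 - 3*x**2 + 2.
Then u(x)^2 = x**8 - 2*x**7 + x**6 + 4*x**5 - 2*x**4 - 2*x**3 + 4*x**2 + 4*x + 1 and u'(x)^2 = 16*x**6 - 24*x**5 + 9*x**4 + 16*x**3 - 12*x**2 + 4.
Integrate each monomial from 0 to 3 using ∫_0^3 c·x^n dx = c·3^(n+1)/(n+1):
  ∫_0^3 u(x)^2 dx = ∫_0^3 (x^8 - 2*x^7 + x^6 + 4*x^5 - 2*x^4 - 2*x^3 + 4*x^2 + 4*x + 1) dx. Term by term:
    ∫_0^3 x^8 dx = 2187;  ∫_0^3 -2*x^7 dx = -6561/4;  ∫_0^3 x^6 dx = 2187/7;
    ∫_0^3 4*x^5 dx = 486;  ∫_0^3 -2*x^4 dx = -486/5;  ∫_0^3 -2*x^3 dx = -81/2;
    ∫_0^3 4*x^2 dx = 36;  ∫_0^3 4*x dx = 18;  ∫_0^3 1 dx = 3.
  Sum: 2187 − 6561/4 + 2187/7 + 486 − 486/5 − 81/2 + 36 + 18 + 3 = 177027/140.
  ∫_0^3 u'(x)^2 dx = ∫_0^3 (16*x^6 - 24*x^5 + 9*x^4 + 16*x^3 - 12*x^2 + 4) dx. Term by term:
    ∫_0^3 16*x^6 dx = 34992/7;  ∫_0^3 -24*x^5 dx = -2916;  ∫_0^3 9*x^4 dx = 2187/5;
    ∫_0^3 16*x^3 dx = 324;  ∫_0^3 -12*x^2 dx = -108;  ∫_0^3 4 dx = 12.
  Sum: 34992/7 − 2916 + 2187/5 + 324 − 108 + 12 = 96189/35.
Adding: ||u||_{H^1}^2 = 177027/140 + 96189/35 = 561783/140.


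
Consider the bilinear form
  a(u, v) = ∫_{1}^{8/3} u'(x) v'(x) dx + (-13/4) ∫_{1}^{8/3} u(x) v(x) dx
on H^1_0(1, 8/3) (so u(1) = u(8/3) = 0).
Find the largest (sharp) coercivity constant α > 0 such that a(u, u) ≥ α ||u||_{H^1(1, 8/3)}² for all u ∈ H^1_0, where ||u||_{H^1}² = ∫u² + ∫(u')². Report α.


α = (-325 + 36*π^2)/(4*(25 + 9*π^2))

Coercivity of a(·,·) on H^1_0(1, 8/3) means a(u, u) ≥ α ||u||_{H^1}² for every u ∈ H^1_0.
The interval has length L = 5/3, and Poincaré/coercivity depend only on L. Here a(u, u) = ∫(u')² + (-13/4)·∫u².
Here c = -13/4 < 0 with |c| < (π/L)² = 9*π^2/25, so coercivity still holds. The condition a(u,u) ≥ α||u||_{H^1}² reads (1−α)∫(u')² ≥ (α−c)∫u². Any admissible α is ≤ 1 (rapidly oscillating u have ∫u²/∫(u')² → 0), and α = 1 would force 0 ≥ (1−c)∫u², impossible since c < 1; so 1−α > 0. By the sharp Poincaré inequality on H^1_0 of an interval of length L, ∫(u')² ≥ (π/L)²∫u² with equality for the first sine mode sin(π(x−x₀)/L) (x₀ the left endpoint), so the inequality holds for all u iff (1−α)(π/L)² ≥ α − c, i.e. α ≤ ((π/L)² + c)/((π/L)² + 1) = (1 + c(L/π)²)/(1 + (L/π)²). (Direct route, valid since c ≤ 0: Poincaré gives c∫u² ≥ c(L/π)²∫(u')², so a(u,u) ≥ (1 + c(L/π)²)∫(u')², while ||u||_{H^1}² ≤ (1 + (L/π)²)∫(u')²; dividing yields the same α.) With (π/L)² = 9*π^2/25 and c = -13/4, the largest admissible constant is α = ((π/L)² + c)/((π/L)² + 1).
Simplifying, α = (-325 + 36*π^2)/(4*(25 + 9*π^2)).


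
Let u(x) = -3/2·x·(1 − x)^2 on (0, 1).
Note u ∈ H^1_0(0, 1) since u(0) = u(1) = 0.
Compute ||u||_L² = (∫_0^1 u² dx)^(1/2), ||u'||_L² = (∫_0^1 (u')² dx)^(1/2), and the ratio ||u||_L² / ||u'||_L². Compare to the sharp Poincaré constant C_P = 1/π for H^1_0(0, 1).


||u||_L² / ||u'||_L² = sqrt(14)/14 < C_P = 1/π.

u(x) = -3/2·x·(1 − x)^2, so u'(x) = -9*x^2/2 + 6*x - 3/2.
u(x) = -3/2·x·(1 − x)^2 vanishes at x = 0 and x = 1, so u ∈ H^1_0(0, 1). Differentiate via the product rule and integrate the resulting polynomials term by term.
  ∫_0^1 u² dx = ∫_0^1 (9*x^6/4 - 9*x^5 + 27*x^4/2 - 9*x^3 + 9*x^2/4) dx. Term by term:
    ∫_0^1 9*x^6/4 dx = 9/28;  ∫_0^1 -9*x^5 dx = -3/2;  ∫_0^1 27*x^4/2 dx = 27/10;
    ∫_0^1 -9*x^3 dx = -9/4;  ∫_0^1 9*x^2/4 dx = 3/4.
  Sum: 9/28 − 3/2 + 27/10 − 9/4 + 3/4 = 3/140.
  ∫_0^1 (u')² dx = ∫_0^1 (81*x^4/4 - 54*x^3 + 99*x^2/2 - 18*x + 9/4) dx. Term by term:
    ∫_0^1 81*x^4/4 dx = 81/20;  ∫_0^1 -54*x^3 dx = -27/2;  ∫_0^1 99*x^2/2 dx = 33/2;
    ∫_0^1 -18*x dx = -9;  ∫_0^1 9/4 dx = 9/4.
  Sum: 81/20 − 27/2 + 33/2 − 9 + 9/4 = 3/10.
∫_0^1 u² dx = 3/140, so ||u||_L² = sqrt(105)/70.
∫_0^1 (u')² dx = 3/10, so ||u'||_L² = sqrt(30)/10.
Ratio ||u||_L² / ||u'||_L² = sqrt(14)/14.
Sharp Poincaré constant on H^1_0(0, 1) is C_P = L/π = 1/π, achieved by sin(π·x).
A polynomial bump cannot attain the sharp Poincaré constant (only the first sine eigenfunction does), so the ratio is strictly less than C_P, consistent with ||u||_L² ≤ C_P ||u'||_L².


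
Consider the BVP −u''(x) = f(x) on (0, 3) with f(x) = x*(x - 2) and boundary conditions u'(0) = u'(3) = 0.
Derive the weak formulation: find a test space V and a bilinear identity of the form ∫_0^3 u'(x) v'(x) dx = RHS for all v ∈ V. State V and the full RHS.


V = H^1(0, 3) (no boundary constraint on v; u is determined up to an additive constant); weak form: ∫_0^3 u'v' dx = ∫_0^3 (x*(x - 2)) v dx for all v ∈ V.

Multiply both sides by a test function v and integrate from 0 to 3:
  ∫_0^3 −u''(x) v(x) dx = ∫_0^3 f(x) v(x) dx.
Integrate the LHS by parts once:
  ∫_0^3 −u'' v dx = −[u'(x) v(x)]_0^3 + ∫_0^3 u'(x) v'(x) dx.
Thus ∫_0^3 u'(x) v'(x) dx = ∫_0^3 f(x) v(x) dx + [u'(x) v(x)]_0^3.
Choose V so that boundary terms are either known or forced to vanish.
u has homogeneous Neumann: u'(0) = u'(3) = 0. So [u' v]_0^3 = 0·v(3) − 0·v(0) = 0 for any v; take V = H^1(0, 3).
Weak formulation: find u (satisfying any essential BC) such that ∫_0^3 u'(x) v'(x) dx = ∫_0^3 f v dx for all v ∈ V (homogeneous Neumann, so boundary terms vanish).
Substituting f(x) = x*(x - 2), the right-hand side is ∫_0^3 (x*(x - 2)) v dx.
Compatibility check (pure Neumann): taking v ≡ 1 ∈ V gives 0 = ∫_0^3 f dx + (0) − (0), i.e. ∫_0^3 f dx must equal u'(0) − u'(3) = 0. Indeed ∫_0^3 (x*(x - 2)) dx = 0, so the data are compatible. The solution is then unique only up to an additive constant (fix it e.g. by requiring ∫_0^3 u dx = 0).


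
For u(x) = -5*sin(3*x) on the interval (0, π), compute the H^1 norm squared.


||u||_{H^1(0,π)}^2 = 125*π

u'(x) = -15*cos(3*x).
Expand u² and (u')² and integrate term by term on (0, π), using: for integers n ≥ 1, ∫_0^π sin²(nx) dx = ∫_0^π cos²(nx) dx = π/2; for n ≠ n', ∫_0^π sin(nx)sin(n'x) dx = ∫_0^π cos(nx)cos(n'x) dx = 0; and by product-to-sum, ∫_0^π sin(nx)cos(n'x) dx = ½∫_0^π [sin((n+n')x) + sin((n−n')x)] dx, which is 0 when n+n' is even and 2n/(n²−n'²) when n+n' is odd (it need not vanish on (0, π)).
  u² squared terms: (-5)²·∫sin(3x)² dx = 25·π/2 = 25*π/2.
  So ∫_0^π u² dx = 25*π/2.
  (u')² squared terms: (-15)²·∫cos(3x)² dx = 225·π/2 = 225*π/2.
  So ∫_0^π (u')² dx = 225*π/2.
||u||_{H^1}^2 = (25*π/2) + (225*π/2) = 125*π.


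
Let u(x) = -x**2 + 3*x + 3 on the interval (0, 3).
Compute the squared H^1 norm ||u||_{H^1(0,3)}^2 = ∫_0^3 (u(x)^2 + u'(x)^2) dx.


||u||_{H^1}^2 = 711/10

The H^1 norm (squared) on an interval (0, L) is
  ||u||_{H^1}^2 = ∫_0^L u(x)^2 dx + ∫_0^L u'(x)^2 dx.
Compute u'(x) = 3 - 2*x.
Then u(x)^2 = x**4 - 6*x**3 + 3*x**2 + 18*x + 9 and u'(x)^2 = 4*x**2 - 12*x + 9.
Integrate each monomial from 0 to 3 using ∫_0^3 c·x^n dx = c·3^(n+1)/(n+1):
  ∫_0^3 u(x)^2 dx = ∫_0^3 (x^4 - 6*x^3 + 3*x^2 + 18*x + 9) dx. Term by term:
    ∫_0^3 x^4 dx = 243/5;  ∫_0^3 -6*x^3 dx = -243/2;  ∫_0^3 3*x^2 dx = 27;
    ∫_0^3 18*x dx = 81;  ∫_0^3 9 dx = 27.
  Sum: 243/5 − 243/2 + 27 + 81 + 27 = 621/10.
  ∫_0^3 u'(x)^2 dx = ∫_0^3 (4*x^2 - 12*x + 9) dx. Term by term:
    ∫_0^3 4*x^2 dx = 36;  ∫_0^3 -12*x dx = -54;  ∫_0^3 9 dx = 27.
  Sum: 36 − 54 + 27 = 9.
Adding: ||u||_{H^1}^2 = 621/10 + 9 = 711/10.


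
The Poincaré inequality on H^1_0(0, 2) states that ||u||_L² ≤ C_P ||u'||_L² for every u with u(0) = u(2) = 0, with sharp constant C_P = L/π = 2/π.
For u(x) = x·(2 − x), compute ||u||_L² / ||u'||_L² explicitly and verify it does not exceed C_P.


||u||_L² / ||u'||_L² = sqrt(10)/5 < C_P = 2/π.

u(x) = x·(2 − x), so u'(x) = 2 - 2*x.
u(x) = x·(2 − x) vanishes at x = 0 and x = 2, so u ∈ H^1_0(0, 2). Differentiate via the product rule and integrate the resulting polynomials term by term.
  ∫_0^2 u² dx = ∫_0^2 (x^4 - 4*x^3 + 4*x^2) dx. Term by term:
    ∫_0^2 x^4 dx = 32/5;  ∫_0^2 -4*x^3 dx = -16;  ∫_0^2 4*x^2 dx = 32/3.
  Sum: 32/5 − 16 + 32/3 = 16/15.
  ∫_0^2 (u')² dx = ∫_0^2 (4*x^2 - 8*x + 4) dx. Term by term:
    ∫_0^2 4*x^2 dx = 32/3;  ∫_0^2 -8*x dx = -16;  ∫_0^2 4 dx = 8.
  Sum: 32/3 − 16 + 8 = 8/3.
∫_0^2 u² dx = 16/15, so ||u||_L² = 4*sqrt(15)/15.
∫_0^2 (u')² dx = 8/3, so ||u'||_L² = 2*sqrt(6)/3.
Ratio ||u||_L² / ||u'||_L² = sqrt(10)/5.
Sharp Poincaré constant on H^1_0(0, 2) is C_P = L/π = 2/π, achieved by sin(π/2·x).
A polynomial bump cannot attain the sharp Poincaré constant (only the first sine eigenfunction does), so the ratio is strictly less than C_P, consistent with ||u||_L² ≤ C_P ||u'||_L².


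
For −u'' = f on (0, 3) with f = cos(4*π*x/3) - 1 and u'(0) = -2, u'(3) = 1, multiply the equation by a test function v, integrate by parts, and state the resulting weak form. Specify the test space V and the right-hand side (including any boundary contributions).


V = H^1(0, 3) (v unrestricted at boundary; u is determined up to an additive constant); weak form: ∫_0^3 u'v' dx = ∫_0^3 (cos(4*π*x/3) - 1) v dx + v(3) + 2·v(0) for all v ∈ V.

Multiply both sides by a test function v and integrate from 0 to 3:
  ∫_0^3 −u''(x) v(x) dx = ∫_0^3 f(x) v(x) dx.
Integrate the LHS by parts once:
  ∫_0^3 −u'' v dx = −[u'(x) v(x)]_0^3 + ∫_0^3 u'(x) v'(x) dx.
Thus ∫_0^3 u'(x) v'(x) dx = ∫_0^3 f(x) v(x) dx + [u'(x) v(x)]_0^3.
Choose V so that boundary terms are either known or forced to vanish.
u has inhomogeneous Neumann u'(0) = -2, u'(3) = 1. [u' v]_0^3 = (1)·v(3) − (-2)·v(0) = v(3) + 2·v(0). Take V = H^1(0, 3); boundary term becomes part of RHS.
Weak formulation: find u (satisfying any essential BC) such that ∫_0^3 u'(x) v'(x) dx = ∫_0^3 f v dx + v(3) + 2·v(0) for all v ∈ V (Neumann data are natural BCs: they enter the RHS as boundary terms).
Substituting f(x) = cos(4*π*x/3) - 1, the right-hand side is ∫_0^3 (cos(4*π*x/3) - 1) v dx + v(3) + 2·v(0).
Compatibility check (pure Neumann): taking v ≡ 1 ∈ V gives 0 = ∫_0^3 f dx + (1) − (-2), i.e. ∫_0^3 f dx must equal u'(0) − u'(3) = -3. Indeed ∫_0^3 (cos(4*π*x/3) - 1) dx = -3, so the data are compatible. The solution is then unique only up to an additive constant (fix it e.g. by requiring ∫_0^3 u dx = 0).


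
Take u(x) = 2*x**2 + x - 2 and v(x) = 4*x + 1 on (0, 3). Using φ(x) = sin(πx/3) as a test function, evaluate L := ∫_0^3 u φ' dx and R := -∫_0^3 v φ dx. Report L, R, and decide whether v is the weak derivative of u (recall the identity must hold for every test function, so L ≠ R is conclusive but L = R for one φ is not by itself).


LHS = -42/π, RHS = -42/π. Yes, v = u' weakly.

u(x) = 2*x**2 + x - 2, classical derivative u'(x) = 4*x + 1.
φ(x) = sin(πx/3), so φ'(x) = π*cos(π*x/3)/3.
Note φ(0) = φ(3) = 0, so the boundary term u·φ vanishes.
LHS = ∫_0^3 u(x) φ'(x) dx = ∫_0^3 (2*π*x^2*cos(π*x/3)/3 + π*x*cos(π*x/3)/3 - 2*π*cos(π*x/3)/3) dx. Term by term:
  ∫_0^3 -2*π*cos(π*x/3)/3 dx = 0;  ∫_0^3 π*x*cos(π*x/3)/3 dx = -6/π;  ∫_0^3 2*π*x^2*cos(π*x/3)/3 dx = -36/π.
Sum: 0 − 6/π − 36/π = -42/π.
So LHS = -42/π.
∫_0^3 v(x) φ(x) dx = ∫_0^3 (4*x*sin(π*x/3) + sin(π*x/3)) dx. Term by term:
  ∫_0^3 4*x*sin(π*x/3) dx = 36/π;  ∫_0^3 sin(π*x/3) dx = 6/π.
Sum: 36/π + 6/π = 42/π.
So RHS = -∫_0^3 v(x) φ(x) dx = -42/π.
LHS = RHS, so the identity holds for this test φ.
Moreover u is smooth here and v(x) = u'(x) = 4*x + 1 pointwise, so the identity holds for every test function. Hence v is the weak derivative of u.


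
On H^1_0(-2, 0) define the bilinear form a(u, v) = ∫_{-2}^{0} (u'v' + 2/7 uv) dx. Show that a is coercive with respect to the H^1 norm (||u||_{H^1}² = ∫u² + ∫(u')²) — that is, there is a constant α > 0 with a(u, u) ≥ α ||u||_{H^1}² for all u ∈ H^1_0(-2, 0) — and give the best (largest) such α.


α = (8/7 + π^2)/(4 + π^2)

Coercivity of a(·,·) on H^1_0(-2, 0) means a(u, u) ≥ α ||u||_{H^1}² for every u ∈ H^1_0.
The interval has length L = 2, and Poincaré/coercivity depend only on L. Here a(u, u) = ∫(u')² + (2/7)·∫u².
Here 0 < c = 2/7 < 1. The condition a(u,u) ≥ α||u||_{H^1}² reads (1−α)∫(u')² ≥ (α−c)∫u². Any admissible α is ≤ 1 (rapidly oscillating u have ∫u²/∫(u')² → 0), and α = 1 would force 0 ≥ (1−c)∫u², impossible since c < 1; so 1−α > 0. By the sharp Poincaré inequality on H^1_0 of an interval of length L, ∫(u')² ≥ (π/L)²∫u² with equality for the first sine mode sin(π(x−x₀)/L) (x₀ the left endpoint), so the inequality holds for all u iff (1−α)(π/L)² ≥ α − c, i.e. α ≤ ((π/L)² + c)/((π/L)² + 1) = (1 + c(L/π)²)/(1 + (L/π)²). With (π/L)² = π^2/4 and c = 2/7, the largest admissible constant is α = ((π/L)² + c)/((π/L)² + 1).
Simplifying, α = (8/7 + π^2)/(4 + π^2).


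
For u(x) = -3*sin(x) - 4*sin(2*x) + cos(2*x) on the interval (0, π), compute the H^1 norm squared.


||u||_{H^1(0,π)}^2 = 20 + 103*π/2

u'(x) = -2*sin(2*x) - 3*cos(x) - 8*cos(2*x).
Expand u² and (u')² and integrate term by term on (0, π), using: for integers n ≥ 1, ∫_0^π sin²(nx) dx = ∫_0^π cos²(nx) dx = π/2; for n ≠ n', ∫_0^π sin(nx)sin(n'x) dx = ∫_0^π cos(nx)cos(n'x) dx = 0; and by product-to-sum, ∫_0^π sin(nx)cos(n'x) dx = ½∫_0^π [sin((n+n')x) + sin((n−n')x)] dx, which is 0 when n+n' is even and 2n/(n²−n'²) when n+n' is odd (it need not vanish on (0, π)).
  u² squared terms: (-4)²·∫sin(2x)² dx = 16·π/2 = 8*π;  (-3)²·∫sin(x)² dx = 9·π/2 = 9*π/2;  (1)²·∫cos(2x)² dx = 1·π/2 = π/2.
  u² cross terms: 2·(-4)·(-3)·∫sin(2x)·sin(x) dx = 24·(0) = 0;  2·(-4)·(1)·∫sin(2x)·cos(2x) dx = -8·(0) = 0;  2·(-3)·(1)·∫sin(x)·cos(2x) dx = -6·(-2/3) = 4.
  So ∫_0^π u² dx = 8*π + 9*π/2 + π/2 + 0 + 0 + 4 = 4 + 13*π.
  (u')² squared terms: (-8)²·∫cos(2x)² dx = 64·π/2 = 32*π;  (-3)²·∫cos(x)² dx = 9·π/2 = 9*π/2;  (-2)²·∫sin(2x)² dx = 4·π/2 = 2*π.
  (u')² cross terms: 2·(-8)·(-3)·∫cos(2x)·cos(x) dx = 48·(0) = 0;  2·(-8)·(-2)·∫cos(2x)·sin(2x) dx = 32·(0) = 0;  2·(-3)·(-2)·∫cos(x)·sin(2x) dx = 12·(4/3) = 16.
  So ∫_0^π (u')² dx = 32*π + 9*π/2 + 2*π + 0 + 0 + 16 = 16 + 77*π/2.
||u||_{H^1}^2 = (4 + 13*π) + (16 + 77*π/2) = 20 + 103*π/2.


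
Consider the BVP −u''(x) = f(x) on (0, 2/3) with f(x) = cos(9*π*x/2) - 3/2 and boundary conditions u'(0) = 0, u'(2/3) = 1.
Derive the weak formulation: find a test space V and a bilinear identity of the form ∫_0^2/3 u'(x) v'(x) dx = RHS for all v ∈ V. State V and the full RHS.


V = H^1(0, 2/3) (v unrestricted at boundary; u is determined up to an additive constant); weak form: ∫_0^2/3 u'v' dx = ∫_0^2/3 (cos(9*π*x/2) - 3/2) v dx + v(2/3) for all v ∈ V.

Multiply both sides by a test function v and integrate from 0 to 2/3:
  ∫_0^2/3 −u''(x) v(x) dx = ∫_0^2/3 f(x) v(x) dx.
Integrate the LHS by parts once:
  ∫_0^2/3 −u'' v dx = −[u'(x) v(x)]_0^2/3 + ∫_0^2/3 u'(x) v'(x) dx.
Thus ∫_0^2/3 u'(x) v'(x) dx = ∫_0^2/3 f(x) v(x) dx + [u'(x) v(x)]_0^2/3.
Choose V so that boundary terms are either known or forced to vanish.
u has inhomogeneous Neumann u'(0) = 0, u'(2/3) = 1. [u' v]_0^2/3 = (1)·v(2/3) − (0)·v(0) = v(2/3). Take V = H^1(0, 2/3); boundary term becomes part of RHS.
Weak formulation: find u (satisfying any essential BC) such that ∫_0^2/3 u'(x) v'(x) dx = ∫_0^2/3 f v dx + v(2/3) for all v ∈ V (Neumann data are natural BCs: they enter the RHS as boundary terms).
Substituting f(x) = cos(9*π*x/2) - 3/2, the right-hand side is ∫_0^2/3 (cos(9*π*x/2) - 3/2) v dx + v(2/3).
Compatibility check (pure Neumann): taking v ≡ 1 ∈ V gives 0 = ∫_0^2/3 f dx + (1) − (0), i.e. ∫_0^2/3 f dx must equal u'(0) − u'(2/3) = -1. Indeed ∫_0^2/3 (cos(9*π*x/2) - 3/2) dx = -1, so the data are compatible. The solution is then unique only up to an additive constant (fix it e.g. by requiring ∫_0^2/3 u dx = 0).


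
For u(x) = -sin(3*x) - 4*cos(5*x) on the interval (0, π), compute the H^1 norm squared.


||u||_{H^1(0,π)}^2 = 213*π

u'(x) = 20*sin(5*x) - 3*cos(3*x).
Expand u² and (u')² and integrate term by term on (0, π), using: for integers n ≥ 1, ∫_0^π sin²(nx) dx = ∫_0^π cos²(nx) dx = π/2; for n ≠ n', ∫_0^π sin(nx)sin(n'x) dx = ∫_0^π cos(nx)cos(n'x) dx = 0; and by product-to-sum, ∫_0^π sin(nx)cos(n'x) dx = ½∫_0^π [sin((n+n')x) + sin((n−n')x)] dx, which is 0 when n+n' is even and 2n/(n²−n'²) when n+n' is odd (it need not vanish on (0, π)).
  u² squared terms: (-1)²·∫sin(3x)² dx = 1·π/2 = π/2;  (-4)²·∫cos(5x)² dx = 16·π/2 = 8*π.
  u² cross terms: 2·(-1)·(-4)·∫sin(3x)·cos(5x) dx = 8·(0) = 0.
  So ∫_0^π u² dx = π/2 + 8*π + 0 = 17*π/2.
  (u')² squared terms: (-3)²·∫cos(3x)² dx = 9·π/2 = 9*π/2;  (20)²·∫sin(5x)² dx = 400·π/2 = 200*π.
  (u')² cross terms: 2·(-3)·(20)·∫cos(3x)·sin(5x) dx = -120·(0) = 0.
  So ∫_0^π (u')² dx = 9*π/2 + 200*π + 0 = 409*π/2.
||u||_{H^1}^2 = (17*π/2) + (409*π/2) = 213*π.


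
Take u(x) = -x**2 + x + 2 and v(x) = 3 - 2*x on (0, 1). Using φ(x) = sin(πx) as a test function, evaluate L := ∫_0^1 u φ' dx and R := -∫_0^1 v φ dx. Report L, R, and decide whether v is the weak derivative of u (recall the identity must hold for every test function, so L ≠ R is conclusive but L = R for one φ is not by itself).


LHS = 0, RHS = -4/π. No, v is not the weak derivative of u.

u(x) = -x**2 + x + 2, classical derivative u'(x) = 1 - 2*x.
φ(x) = sin(πx), so φ'(x) = π*cos(π*x).
Note φ(0) = φ(1) = 0, so the boundary term u·φ vanishes.
LHS = ∫_0^1 u(x) φ'(x) dx = ∫_0^1 (-π*x^2*cos(π*x) + π*x*cos(π*x) + 2*π*cos(π*x)) dx. Term by term:
  ∫_0^1 2*π*cos(π*x) dx = 0;  ∫_0^1 π*x*cos(π*x) dx = -2/π;  ∫_0^1 -π*x^2*cos(π*x) dx = 2/π.
Sum: 0 − 2/π + 2/π = 0.
So LHS = 0.
∫_0^1 v(x) φ(x) dx = ∫_0^1 (-2*x*sin(π*x) + 3*sin(π*x)) dx. Term by term:
  ∫_0^1 3*sin(π*x) dx = 6/π;  ∫_0^1 -2*x*sin(π*x) dx = -2/π.
Sum: 6/π − 2/π = 4/π.
So RHS = -∫_0^1 v(x) φ(x) dx = -4/π.
LHS − RHS = 4/π ≠ 0, so the identity fails.
(For a valid weak derivative the identity must hold for EVERY test function, in particular this one. The failure shows v is NOT the weak derivative of u.)
Correct weak derivative would be u'(x) = 1 - 2*x.


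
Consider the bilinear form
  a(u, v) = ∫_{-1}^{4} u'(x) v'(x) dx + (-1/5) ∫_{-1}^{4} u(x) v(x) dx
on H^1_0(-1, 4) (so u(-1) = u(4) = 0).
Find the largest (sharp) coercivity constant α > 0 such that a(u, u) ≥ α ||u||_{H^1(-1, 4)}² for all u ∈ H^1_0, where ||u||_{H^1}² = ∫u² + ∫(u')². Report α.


α = (-5 + π^2)/(π^2 + 25)

Coercivity of a(·,·) on H^1_0(-1, 4) means a(u, u) ≥ α ||u||_{H^1}² for every u ∈ H^1_0.
The interval has length L = 5, and Poincaré/coercivity depend only on L. Here a(u, u) = ∫(u')² + (-1/5)·∫u².
Here c = -1/5 < 0 with |c| < (π/L)² = π^2/25, so coercivity still holds. The condition a(u,u) ≥ α||u||_{H^1}² reads (1−α)∫(u')² ≥ (α−c)∫u². Any admissible α is ≤ 1 (rapidly oscillating u have ∫u²/∫(u')² → 0), and α = 1 would force 0 ≥ (1−c)∫u², impossible since c < 1; so 1−α > 0. By the sharp Poincaré inequality on H^1_0 of an interval of length L, ∫(u')² ≥ (π/L)²∫u² with equality for the first sine mode sin(π(x−x₀)/L) (x₀ the left endpoint), so the inequality holds for all u iff (1−α)(π/L)² ≥ α − c, i.e. α ≤ ((π/L)² + c)/((π/L)² + 1) = (1 + c(L/π)²)/(1 + (L/π)²). (Direct route, valid since c ≤ 0: Poincaré gives c∫u² ≥ c(L/π)²∫(u')², so a(u,u) ≥ (1 + c(L/π)²)∫(u')², while ||u||_{H^1}² ≤ (1 + (L/π)²)∫(u')²; dividing yields the same α.) With (π/L)² = π^2/25 and c = -1/5, the largest admissible constant is α = ((π/L)² + c)/((π/L)² + 1).
Simplifying, α = (-5 + π^2)/(π^2 + 25).


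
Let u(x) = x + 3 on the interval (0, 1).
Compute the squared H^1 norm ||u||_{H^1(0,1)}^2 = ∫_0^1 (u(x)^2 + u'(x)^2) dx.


||u||_{H^1}^2 = 40/3

The H^1 norm (squared) on an interval (0, L) is
  ||u||_{H^1}^2 = ∫_0^L u(x)^2 dx + ∫_0^L u'(x)^2 dx.
Compute u'(x) = 1.
Then u(x)^2 = x**2 + 6*x + 9 and u'(x)^2 = 1.
Integrate each monomial from 0 to 1 using ∫_0^1 c·x^n dx = c·1^(n+1)/(n+1):
  ∫_0^1 u(x)^2 dx = ∫_0^1 (x^2 + 6*x + 9) dx. Term by term:
    ∫_0^1 x^2 dx = 1/3;  ∫_0^1 6*x dx = 3;  ∫_0^1 9 dx = 9.
  Sum: 1/3 + 3 + 9 = 37/3.
  ∫_0^1 u'(x)^2 dx = ∫_0^1 (1) dx. Term by term:
    ∫_0^1 1 dx = 1.
Adding: ||u||_{H^1}^2 = 37/3 + 1 = 40/3.


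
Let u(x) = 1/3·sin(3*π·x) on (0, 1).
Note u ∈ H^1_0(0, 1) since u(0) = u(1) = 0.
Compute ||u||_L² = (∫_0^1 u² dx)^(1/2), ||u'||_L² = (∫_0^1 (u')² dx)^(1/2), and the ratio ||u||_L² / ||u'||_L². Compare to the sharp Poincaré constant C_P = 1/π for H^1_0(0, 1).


||u||_L² / ||u'||_L² = 1/(3*π) < C_P = 1/π.

u(x) = 1/3·sin(3*π·x), so u'(x) = π*cos(3*π*x).
Writing u(x) = A·sin(kπx/L) with A = 1/3 and k = 3, use ∫_0^L sin²(kπx/L) dx = L/2 and ∫_0^L cos²(kπx/L) dx = L/2.
u² = 1/9·sin²(3*π·x) and (u')² = π^2·cos²(3*π·x), and each of sin², cos² integrates to L/2 = 1/2 over (0, 1).
∫_0^1 u² dx = 1/18, so ||u||_L² = sqrt(2)/6.
∫_0^1 (u')² dx = π^2/2, so ||u'||_L² = sqrt(2)*π/2.
Ratio ||u||_L² / ||u'||_L² = 1/(3*π).
Sharp Poincaré constant on H^1_0(0, 1) is C_P = L/π = 1/π, achieved by sin(π·x).
This is the k = 3 harmonic; the ratio L/(kπ) is strictly less than C_P = L/π, consistent with the sharp inequality ||u||_L² ≤ C_P ||u'||_L².


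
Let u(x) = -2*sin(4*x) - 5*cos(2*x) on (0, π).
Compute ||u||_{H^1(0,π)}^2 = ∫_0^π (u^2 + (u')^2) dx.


||u||_{H^1(0,π)}^2 = 193*π/2

u'(x) = 10*sin(2*x) - 8*cos(4*x).
Expand u² and (u')² and integrate term by term on (0, π), using: for integers n ≥ 1, ∫_0^π sin²(nx) dx = ∫_0^π cos²(nx) dx = π/2; for n ≠ n', ∫_0^π sin(nx)sin(n'x) dx = ∫_0^π cos(nx)cos(n'x) dx = 0; and by product-to-sum, ∫_0^π sin(nx)cos(n'x) dx = ½∫_0^π [sin((n+n')x) + sin((n−n')x)] dx, which is 0 when n+n' is even and 2n/(n²−n'²) when n+n' is odd (it need not vanish on (0, π)).
  u² squared terms: (-5)²·∫cos(2x)² dx = 25·π/2 = 25*π/2;  (-2)²·∫sin(4x)² dx = 4·π/2 = 2*π.
  u² cross terms: 2·(-5)·(-2)·∫cos(2x)·sin(4x) dx = 20·(0) = 0.
  So ∫_0^π u² dx = 25*π/2 + 2*π + 0 = 29*π/2.
  (u')² squared terms: (-8)²·∫cos(4x)² dx = 64·π/2 = 32*π;  (10)²·∫sin(2x)² dx = 100·π/2 = 50*π.
  (u')² cross terms: 2·(-8)·(10)·∫cos(4x)·sin(2x) dx = -160·(0) = 0.
  So ∫_0^π (u')² dx = 32*π + 50*π + 0 = 82*π.
||u||_{H^1}^2 = (29*π/2) + (82*π) = 193*π/2.


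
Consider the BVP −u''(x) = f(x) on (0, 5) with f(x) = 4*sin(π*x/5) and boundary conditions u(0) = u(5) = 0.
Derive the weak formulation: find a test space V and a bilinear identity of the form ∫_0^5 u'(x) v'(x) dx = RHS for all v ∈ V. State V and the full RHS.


V = H^1_0(0, 5) (so v(0) = v(5) = 0); weak form: ∫_0^5 u'v' dx = ∫_0^5 (4*sin(π*x/5)) v dx for all v ∈ V.

Multiply both sides by a test function v and integrate from 0 to 5:
  ∫_0^5 −u''(x) v(x) dx = ∫_0^5 f(x) v(x) dx.
Integrate the LHS by parts once:
  ∫_0^5 −u'' v dx = −[u'(x) v(x)]_0^5 + ∫_0^5 u'(x) v'(x) dx.
Thus ∫_0^5 u'(x) v'(x) dx = ∫_0^5 f(x) v(x) dx + [u'(x) v(x)]_0^5.
Choose V so that boundary terms are either known or forced to vanish.
u is Dirichlet: u(0) = u(5) = 0. Let V = H^1_0(0, 5); then v(0) = v(5) = 0, and [u' v]_0^5 = 0.
Weak formulation: find u (satisfying any essential BC) such that ∫_0^5 u'(x) v'(x) dx = ∫_0^5 f v dx for all v ∈ V.
Substituting f(x) = 4*sin(π*x/5), the right-hand side is ∫_0^5 (4*sin(π*x/5)) v dx.


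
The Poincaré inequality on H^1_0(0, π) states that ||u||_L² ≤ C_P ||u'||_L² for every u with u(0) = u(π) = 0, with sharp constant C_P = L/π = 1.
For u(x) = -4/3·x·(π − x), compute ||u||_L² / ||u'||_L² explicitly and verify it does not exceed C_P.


||u||_L² / ||u'||_L² = sqrt(10)*π/10 < C_P = 1.

u(x) = -4/3·x·(π − x), so u'(x) = 8*x/3 - 4*π/3.
u(x) = -4/3·x·(π − x) vanishes at x = 0 and x = π, so u ∈ H^1_0(0, π). Differentiate via the product rule and integrate the resulting polynomials term by term.
  ∫_0^π u² dx = ∫_0^π (16*x^4/9 - 32*π*x^3/9 + 16*π^2*x^2/9) dx. Term by term:
    ∫_0^π 16*x^4/9 dx = 16*π^5/45;  ∫_0^π -32*π*x^3/9 dx = -8*π^5/9;  ∫_0^π 16*π^2*x^2/9 dx = 16*π^5/27.
  Sum: 16*π^5/45 − 8*π^5/9 + 16*π^5/27 = 8*π^5/135.
  ∫_0^π (u')² dx = ∫_0^π (64*x^2/9 - 64*π*x/9 + 16*π^2/9) dx. Term by term:
    ∫_0^π 64*x^2/9 dx = 64*π^3/27;  ∫_0^π -64*π*x/9 dx = -32*π^3/9;  ∫_0^π 16*π^2/9 dx = 16*π^3/9.
  Sum: 64*π^3/27 − 32*π^3/9 + 16*π^3/9 = 16*π^3/27.
∫_0^π u² dx = 8*π^5/135, so ||u||_L² = 2*sqrt(30)*π^(5/2)/45.
∫_0^π (u')² dx = 16*π^3/27, so ||u'||_L² = 4*sqrt(3)*π^(3/2)/9.
Ratio ||u||_L² / ||u'||_L² = sqrt(10)*π/10.
Sharp Poincaré constant on H^1_0(0, π) is C_P = L/π = 1, achieved by sin(x).
A polynomial bump cannot attain the sharp Poincaré constant (only the first sine eigenfunction does), so the ratio is strictly less than C_P, consistent with ||u||_L² ≤ C_P ||u'||_L².


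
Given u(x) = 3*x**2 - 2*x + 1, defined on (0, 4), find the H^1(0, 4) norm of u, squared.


||u||_{H^1}^2 = 27788/15

The H^1 norm (squared) on an interval (0, L) is
  ||u||_{H^1}^2 = ∫_0^L u(x)^2 dx + ∫_0^L u'(x)^2 dx.
Compute u'(x) = 6*x - 2.
Then u(x)^2 = 9*x**4 - 12*x**3 + 10*x**2 - 4*x + 1 and u'(x)^2 = 36*x**2 - 24*x + 4.
Integrate each monomial from 0 to 4 using ∫_0^4 c·x^n dx = c·4^(n+1)/(n+1):
  ∫_0^4 u(x)^2 dx = ∫_0^4 (9*x^4 - 12*x^3 + 10*x^2 - 4*x + 1) dx. Term by term:
    ∫_0^4 9*x^4 dx = 9216/5;  ∫_0^4 -12*x^3 dx = -768;  ∫_0^4 10*x^2 dx = 640/3;
    ∫_0^4 -4*x dx = -32;  ∫_0^4 1 dx = 4.
  Sum: 9216/5 − 768 + 640/3 − 32 + 4 = 18908/15.
  ∫_0^4 u'(x)^2 dx = ∫_0^4 (36*x^2 - 24*x + 4) dx. Term by term:
    ∫_0^4 36*x^2 dx = 768;  ∫_0^4 -24*x dx = -192;  ∫_0^4 4 dx = 16.
  Sum: 768 − 192 + 16 = 592.
Adding: ||u||_{H^1}^2 = 18908/15 + 592 = 27788/15.


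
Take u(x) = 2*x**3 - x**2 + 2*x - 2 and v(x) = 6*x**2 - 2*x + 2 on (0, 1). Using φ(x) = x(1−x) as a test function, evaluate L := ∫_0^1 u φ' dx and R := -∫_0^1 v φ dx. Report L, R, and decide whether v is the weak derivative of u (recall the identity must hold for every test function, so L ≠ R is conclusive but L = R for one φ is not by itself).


LHS = -7/15, RHS = -7/15. Yes, v = u' weakly.

u(x) = 2*x**3 - x**2 + 2*x - 2, classical derivative u'(x) = 6*x**2 - 2*x + 2.
φ(x) = x(1−x), so φ'(x) = 1 - 2*x.
Note φ(0) = φ(1) = 0, so the boundary term u·φ vanishes.
LHS = ∫_0^1 u(x) φ'(x) dx = ∫_0^1 (-4*x^4 + 4*x^3 - 5*x^2 + 6*x - 2) dx. Term by term:
  ∫_0^1 -4*x^4 dx = -4/5;  ∫_0^1 4*x^3 dx = 1;  ∫_0^1 -5*x^2 dx = -5/3;
  ∫_0^1 6*x dx = 3;  ∫_0^1 -2 dx = -2.
Sum: -4/5 + 1 − 5/3 + 3 − 2 = -7/15.
So LHS = -7/15.
∫_0^1 v(x) φ(x) dx = ∫_0^1 (-6*x^4 + 8*x^3 - 4*x^2 + 2*x) dx. Term by term:
  ∫_0^1 -6*x^4 dx = -6/5;  ∫_0^1 8*x^3 dx = 2;  ∫_0^1 -4*x^2 dx = -4/3;
  ∫_0^1 2*x dx = 1.
Sum: -6/5 + 2 − 4/3 + 1 = 7/15.
So RHS = -∫_0^1 v(x) φ(x) dx = -7/15.
LHS = RHS, so the identity holds for this test φ.
Moreover u is smooth here and v(x) = u'(x) = 6*x**2 - 2*x + 2 pointwise, so the identity holds for every test function. Hence v is the weak derivative of u.


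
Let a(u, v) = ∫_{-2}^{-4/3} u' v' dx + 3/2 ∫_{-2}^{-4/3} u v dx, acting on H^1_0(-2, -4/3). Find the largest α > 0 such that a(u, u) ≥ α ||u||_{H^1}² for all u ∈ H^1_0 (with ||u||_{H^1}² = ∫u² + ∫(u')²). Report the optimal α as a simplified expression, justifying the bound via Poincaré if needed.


α = 1

Coercivity of a(·,·) on H^1_0(-2, -4/3) means a(u, u) ≥ α ||u||_{H^1}² for every u ∈ H^1_0.
The interval has length L = 2/3, and Poincaré/coercivity depend only on L. Here a(u, u) = ∫(u')² + (3/2)·∫u².
Here c = 3/2 ≥ 1, so a(u,u) = ∫(u')² + c∫u² ≥ ∫(u')² + ∫u² = ||u||_{H^1}², i.e. α = 1 works. No larger α is possible: a(u,u) ≥ α||u||_{H^1}² means (1−α)∫(u')² ≥ (α−c)∫u², and for the modes u_n = sin(nπ(x−x₀)/L) (x₀ the left endpoint) one has ∫u_n²/∫(u_n')² = (L/(nπ))² → 0, so a(u_n,u_n)/||u_n||_{H^1}² → 1. Hence the optimal constant is α = 1.
Therefore α = 1.


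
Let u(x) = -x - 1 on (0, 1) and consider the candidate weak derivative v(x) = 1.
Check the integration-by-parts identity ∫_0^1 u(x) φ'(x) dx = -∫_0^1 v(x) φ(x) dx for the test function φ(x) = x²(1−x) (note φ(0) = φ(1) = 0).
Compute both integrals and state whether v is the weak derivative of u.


LHS = 1/12, RHS = -1/12. No, v is not the weak derivative of u.

u(x) = -x - 1, classical derivative u'(x) = -1.
φ(x) = x²(1−x), so φ'(x) = x*(2 - 3*x).
Note φ(0) = φ(1) = 0, so the boundary term u·φ vanishes.
LHS = ∫_0^1 u(x) φ'(x) dx = ∫_0^1 (3*x^3 + x^2 - 2*x) dx. Term by term:
  ∫_0^1 3*x^3 dx = 3/4;  ∫_0^1 x^2 dx = 1/3;  ∫_0^1 -2*x dx = -1.
Sum: 3/4 + 1/3 − 1 = 1/12.
So LHS = 1/12.
∫_0^1 v(x) φ(x) dx = ∫_0^1 (-x^3 + x^2) dx. Term by term:
  ∫_0^1 -x^3 dx = -1/4;  ∫_0^1 x^2 dx = 1/3.
Sum: -1/4 + 1/3 = 1/12.
So RHS = -∫_0^1 v(x) φ(x) dx = -1/12.
LHS − RHS = 1/6 ≠ 0, so the identity fails.
(For a valid weak derivative the identity must hold for EVERY test function, in particular this one. The failure shows v is NOT the weak derivative of u.)
Correct weak derivative would be u'(x) = -1.


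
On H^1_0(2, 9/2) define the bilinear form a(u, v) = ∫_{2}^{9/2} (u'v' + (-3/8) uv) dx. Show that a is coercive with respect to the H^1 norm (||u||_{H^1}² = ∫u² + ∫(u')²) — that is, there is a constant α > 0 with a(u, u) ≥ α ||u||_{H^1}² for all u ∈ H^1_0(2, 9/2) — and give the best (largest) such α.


α = (-75 + 32*π^2)/(8*(25 + 4*π^2))

Coercivity of a(·,·) on H^1_0(2, 9/2) means a(u, u) ≥ α ||u||_{H^1}² for every u ∈ H^1_0.
The interval has length L = 5/2, and Poincaré/coercivity depend only on L. Here a(u, u) = ∫(u')² + (-3/8)·∫u².
Here c = -3/8 < 0 with |c| < (π/L)² = 4*π^2/25, so coercivity still holds. The condition a(u,u) ≥ α||u||_{H^1}² reads (1−α)∫(u')² ≥ (α−c)∫u². Any admissible α is ≤ 1 (rapidly oscillating u have ∫u²/∫(u')² → 0), and α = 1 would force 0 ≥ (1−c)∫u², impossible since c < 1; so 1−α > 0. By the sharp Poincaré inequality on H^1_0 of an interval of length L, ∫(u')² ≥ (π/L)²∫u² with equality for the first sine mode sin(π(x−x₀)/L) (x₀ the left endpoint), so the inequality holds for all u iff (1−α)(π/L)² ≥ α − c, i.e. α ≤ ((π/L)² + c)/((π/L)² + 1) = (1 + c(L/π)²)/(1 + (L/π)²). (Direct route, valid since c ≤ 0: Poincaré gives c∫u² ≥ c(L/π)²∫(u')², so a(u,u) ≥ (1 + c(L/π)²)∫(u')², while ||u||_{H^1}² ≤ (1 + (L/π)²)∫(u')²; dividing yields the same α.) With (π/L)² = 4*π^2/25 and c = -3/8, the largest admissible constant is α = ((π/L)² + c)/((π/L)² + 1).
Simplifying, α = (-75 + 32*π^2)/(8*(25 + 4*π^2)).


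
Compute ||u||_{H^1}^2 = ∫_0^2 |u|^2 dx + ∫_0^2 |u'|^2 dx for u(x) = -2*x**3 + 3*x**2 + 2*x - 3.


||u||_{H^1}^2 = 3634/105

The H^1 norm (squared) on an interval (0, L) is
  ||u||_{H^1}^2 = ∫_0^L u(x)^2 dx + ∫_0^L u'(x)^2 dx.
Compute u'(x) = -6*x**2 + 6*x + 2.
Then u(x)^2 = 4*x**6 - 12*x**5 + x**4 + 24*x**3 - 14*x**2 - 12*x + 9 and u'(x)^2 = 36*x**4 - 72*x**3 + 12*x**2 + 24*x + 4.
Integrate each monomial from 0 to 2 using ∫_0^2 c·x^n dx = c·2^(n+1)/(n+1):
  ∫_0^2 u(x)^2 dx = ∫_0^2 (4*x^6 - 12*x^5 + x^4 + 24*x^3 - 14*x^2 - 12*x + 9) dx. Term by term:
    ∫_0^2 4*x^6 dx = 512/7;  ∫_0^2 -12*x^5 dx = -128;  ∫_0^2 x^4 dx = 32/5;
    ∫_0^2 24*x^3 dx = 96;  ∫_0^2 -14*x^2 dx = -112/3;  ∫_0^2 -12*x dx = -24;
    ∫_0^2 9 dx = 18.
  Sum: 512/7 − 128 + 32/5 + 96 − 112/3 − 24 + 18 = 442/105.
  ∫_0^2 u'(x)^2 dx = ∫_0^2 (36*x^4 - 72*x^3 + 12*x^2 + 24*x + 4) dx. Term by term:
    ∫_0^2 36*x^4 dx = 1152/5;  ∫_0^2 -72*x^3 dx = -288;  ∫_0^2 12*x^2 dx = 32;
    ∫_0^2 24*x dx = 48;  ∫_0^2 4 dx = 8.
  Sum: 1152/5 − 288 + 32 + 48 + 8 = 152/5.
Adding: ||u||_{H^1}^2 = 442/105 + 152/5 = 3634/105.


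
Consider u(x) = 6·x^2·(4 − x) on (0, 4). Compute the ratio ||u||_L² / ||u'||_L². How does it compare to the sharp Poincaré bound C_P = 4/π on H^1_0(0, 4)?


||u||_L² / ||u'||_L² = 2*sqrt(14)/7 < C_P = 4/π.

u(x) = 6·x^2·(4 − x), so u'(x) = 6*x*(8 - 3*x).
u(x) = 6·x^2·(4 − x) vanishes at x = 0 and x = 4, so u ∈ H^1_0(0, 4). Differentiate via the product rule and integrate the resulting polynomials term by term.
  ∫_0^4 u² dx = ∫_0^4 (36*x^6 - 288*x^5 + 576*x^4) dx. Term by term:
    ∫_0^4 36*x^6 dx = 589824/7;  ∫_0^4 -288*x^5 dx = -196608;  ∫_0^4 576*x^4 dx = 589824/5.
  Sum: 589824/7 − 196608 + 589824/5 = 196608/35.
  ∫_0^4 (u')² dx = ∫_0^4 (324*x^4 - 1728*x^3 + 2304*x^2) dx. Term by term:
    ∫_0^4 324*x^4 dx = 331776/5;  ∫_0^4 -1728*x^3 dx = -110592;  ∫_0^4 2304*x^2 dx = 49152.
  Sum: 331776/5 − 110592 + 49152 = 24576/5.
∫_0^4 u² dx = 196608/35, so ||u||_L² = 256*sqrt(105)/35.
∫_0^4 (u')² dx = 24576/5, so ||u'||_L² = 64*sqrt(30)/5.
Ratio ||u||_L² / ||u'||_L² = 2*sqrt(14)/7.
Sharp Poincaré constant on H^1_0(0, 4) is C_P = L/π = 4/π, achieved by sin(π/4·x).
A polynomial bump cannot attain the sharp Poincaré constant (only the first sine eigenfunction does), so the ratio is strictly less than C_P, consistent with ||u||_L² ≤ C_P ||u'||_L².


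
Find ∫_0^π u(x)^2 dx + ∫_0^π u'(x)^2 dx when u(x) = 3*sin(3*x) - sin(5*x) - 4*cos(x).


||u||_{H^1(0,π)}^2 = 74*π

u'(x) = 4*sin(x) + 9*cos(3*x) - 5*cos(5*x).
Expand u² and (u')² and integrate term by term on (0, π), using: for integers n ≥ 1, ∫_0^π sin²(nx) dx = ∫_0^π cos²(nx) dx = π/2; for n ≠ n', ∫_0^π sin(nx)sin(n'x) dx = ∫_0^π cos(nx)cos(n'x) dx = 0; and by product-to-sum, ∫_0^π sin(nx)cos(n'x) dx = ½∫_0^π [sin((n+n')x) + sin((n−n')x)] dx, which is 0 when n+n' is even and 2n/(n²−n'²) when n+n' is odd (it need not vanish on (0, π)).
  u² squared terms: (-1)²·∫sin(5x)² dx = 1·π/2 = π/2;  (-4)²·∫cos(x)² dx = 16·π/2 = 8*π;  (3)²·∫sin(3x)² dx = 9·π/2 = 9*π/2.
  u² cross terms: 2·(-1)·(-4)·∫sin(5x)·cos(x) dx = 8·(0) = 0;  2·(-1)·(3)·∫sin(5x)·sin(3x) dx = -6·(0) = 0;  2·(-4)·(3)·∫cos(x)·sin(3x) dx = -24·(0) = 0.
  So ∫_0^π u² dx = π/2 + 8*π + 9*π/2 + 0 + 0 + 0 = 13*π.
  (u')² squared terms: (-5)²·∫cos(5x)² dx = 25·π/2 = 25*π/2;  (4)²·∫sin(x)² dx = 16·π/2 = 8*π;  (9)²·∫cos(3x)² dx = 81·π/2 = 81*π/2.
  (u')² cross terms: 2·(-5)·(4)·∫cos(5x)·sin(x) dx = -40·(0) = 0;  2·(-5)·(9)·∫cos(5x)·cos(3x) dx = -90·(0) = 0;  2·(4)·(9)·∫sin(x)·cos(3x) dx = 72·(0) = 0.
  So ∫_0^π (u')² dx = 25*π/2 + 8*π + 81*π/2 + 0 + 0 + 0 = 61*π.
||u||_{H^1}^2 = (13*π) + (61*π) = 74*π.


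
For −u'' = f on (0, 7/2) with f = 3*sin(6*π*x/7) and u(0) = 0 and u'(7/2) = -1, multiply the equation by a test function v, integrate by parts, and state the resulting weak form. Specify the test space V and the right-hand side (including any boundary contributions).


V = {v ∈ H^1(0, 7/2) : v(0) = 0} (test functions vanish at x = 0 where u is specified); weak form: ∫_0^7/2 u'v' dx = ∫_0^7/2 (3*sin(6*π*x/7)) v dx − v(7/2) for all v ∈ V.

Multiply both sides by a test function v and integrate from 0 to 7/2:
  ∫_0^7/2 −u''(x) v(x) dx = ∫_0^7/2 f(x) v(x) dx.
Integrate the LHS by parts once:
  ∫_0^7/2 −u'' v dx = −[u'(x) v(x)]_0^7/2 + ∫_0^7/2 u'(x) v'(x) dx.
Thus ∫_0^7/2 u'(x) v'(x) dx = ∫_0^7/2 f(x) v(x) dx + [u'(x) v(x)]_0^7/2.
Choose V so that boundary terms are either known or forced to vanish.
Mixed BC: u(0) = 0 (Dirichlet) and u'(7/2) = -1 (Neumann). Define V = {v ∈ H^1(0, 7/2) : v(0) = 0}. Then [u' v]_0^7/2 = u'(7/2)·v(7/2) − u'(0)·0 = − v(7/2).
Weak formulation: find u (satisfying any essential BC) such that ∫_0^7/2 u'(x) v'(x) dx = ∫_0^7/2 f v dx − v(7/2) for all v ∈ V (Dirichlet at 0 absorbed into V; Neumann datum at x = 7/2 contributes the boundary term).
Substituting f(x) = 3*sin(6*π*x/7), the right-hand side is ∫_0^7/2 (3*sin(6*π*x/7)) v dx − v(7/2).


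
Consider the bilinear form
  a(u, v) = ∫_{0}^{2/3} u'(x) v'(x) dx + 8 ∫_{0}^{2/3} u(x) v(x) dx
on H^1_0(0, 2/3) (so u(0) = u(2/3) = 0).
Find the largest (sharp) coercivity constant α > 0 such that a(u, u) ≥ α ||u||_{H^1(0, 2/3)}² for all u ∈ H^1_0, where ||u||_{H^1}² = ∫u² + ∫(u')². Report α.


α = 1

Coercivity of a(·,·) on H^1_0(0, 2/3) means a(u, u) ≥ α ||u||_{H^1}² for every u ∈ H^1_0.
The interval has length L = 2/3, and Poincaré/coercivity depend only on L. Here a(u, u) = ∫(u')² + (8)·∫u².
Here c = 8 ≥ 1, so a(u,u) = ∫(u')² + c∫u² ≥ ∫(u')² + ∫u² = ||u||_{H^1}², i.e. α = 1 works. No larger α is possible: a(u,u) ≥ α||u||_{H^1}² means (1−α)∫(u')² ≥ (α−c)∫u², and for the modes u_n = sin(nπ(x−x₀)/L) (x₀ the left endpoint) one has ∫u_n²/∫(u_n')² = (L/(nπ))² → 0, so a(u_n,u_n)/||u_n||_{H^1}² → 1. Hence the optimal constant is α = 1.
Therefore α = 1.
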